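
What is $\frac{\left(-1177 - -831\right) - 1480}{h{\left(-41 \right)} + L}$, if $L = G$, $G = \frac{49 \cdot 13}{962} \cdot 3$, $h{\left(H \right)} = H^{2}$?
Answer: $- \frac{135124}{124541} \approx -1.085$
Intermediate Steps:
$G = \frac{147}{74}$ ($G = 637 \cdot \frac{1}{962} \cdot 3 = \frac{49}{74} \cdot 3 = \frac{147}{74} \approx 1.9865$)
$L = \frac{147}{74} \approx 1.9865$
$\frac{\left(-1177 - -831\right) - 1480}{h{\left(-41 \right)} + L} = \frac{\left(-1177 - -831\right) - 1480}{\left(-41\right)^{2} + \frac{147}{74}} = \frac{\left(-1177 + 831\right) - 1480}{1681 + \frac{147}{74}} = \frac{-346 - 1480}{\frac{124541}{74}} = \left(-1826\right) \frac{74}{124541} = - \frac{135124}{124541}$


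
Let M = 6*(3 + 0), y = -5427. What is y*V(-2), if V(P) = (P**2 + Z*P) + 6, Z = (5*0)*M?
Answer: -54270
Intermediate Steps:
M = 18 (M = 6*3 = 18)
Z = 0 (Z = (5*0)*18 = 0*18 = 0)
V(P) = 6 + P**2 (V(P) = (P**2 + 0*P) + 6 = (P**2 + 0) + 6 = P**2 + 6 = 6 + P**2)
y*V(-2) = -5427*(6 + (-2)**2) = -5427*(6 + 4) = -5427*10 = -54270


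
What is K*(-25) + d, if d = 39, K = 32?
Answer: -761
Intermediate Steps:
K*(-25) + d = 32*(-25) + 39 = -800 + 39 = -761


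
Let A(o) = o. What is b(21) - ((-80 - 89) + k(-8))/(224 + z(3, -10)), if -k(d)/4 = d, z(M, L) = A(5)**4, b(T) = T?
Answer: 17966/849 ≈ 21.161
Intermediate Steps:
z(M, L) = 625 (z(M, L) = 5**4 = 625)
k(d) = -4*d
b(21) - ((-80 - 89) + k(-8))/(224 + z(3, -10)) = 21 - ((-80 - 89) - 4*(-8))/(224 + 625) = 21 - (-169 + 32)/849 = 21 - (-137)/849 = 21 - 1*(-137/849) = 21 + 137/849 = 17966/849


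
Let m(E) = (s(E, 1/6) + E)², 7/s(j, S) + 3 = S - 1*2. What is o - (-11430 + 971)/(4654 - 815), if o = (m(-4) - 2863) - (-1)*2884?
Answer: 172433394/3228599 ≈ 53.408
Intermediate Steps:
s(j, S) = 7/(-5 + S) (s(j, S) = 7/(-3 + (S - 1*2)) = 7/(-3 + (S - 2)) = 7/(-3 + (-2 + S)) = 7/(-5 + S))
m(E) = (-42/29 + E)² (m(E) = (7/(-5 + 1/6) + E)² = (7/(-5 + ⅙) + E)² = (7/(-29/6) + E)² = (7*(-6/29) + E)² = (-42/29 + E)²)
o = 42625/841 (o = ((-42 + 29*(-4))²/841 - 2863) - (-1)*2884 = ((-42 - 116)²/841 - 2863) - 1*(-2884) = ((1/841)*(-158)² - 2863) + 2884 = ((1/841)*24964 - 2863) + 2884 = (24964/841 - 2863) + 2884 = -2382819/841 + 2884 = 42625/841 ≈ 50.684)
o - (-11430 + 971)/(4654 - 815) = 42625/841 - (-11430 + 971)/(4654 - 815) = 42625/841 - (-10459)/3839 = 42625/841 - 1*(-10459/3839) = 42625/841 + 10459/3839 = 172433394/3228599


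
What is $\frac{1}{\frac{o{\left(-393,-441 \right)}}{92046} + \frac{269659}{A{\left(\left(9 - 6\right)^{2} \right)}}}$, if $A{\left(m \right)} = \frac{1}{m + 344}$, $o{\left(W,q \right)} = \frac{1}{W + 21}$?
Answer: $\frac{34241112}{3259398679345223} \approx 1.0505 \cdot 10^{-8}$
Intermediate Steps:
$o{\left(W,q \right)} = \frac{1}{21 + W}$
$A{\left(m \right)} = \frac{1}{344 + m}$
$\frac{1}{\frac{o{\left(-393,-441 \right)}}{92046} + \frac{269659}{A{\left(\left(9 - 6\right)^{2} \right)}}} = \frac{1}{\frac{1}{\left(21 - 393\right) 92046} + \frac{269659}{\frac{1}{344 + \left(9 - 6\right)^{2}}}} = \frac{1}{\frac{1}{-372} \cdot \frac{1}{92046} + \frac{269659}{\frac{1}{344 + 3^{2}}}} = \frac{1}{\left(- \frac{1}{372}\right) \frac{1}{92046} + \frac{269659}{\frac{1}{344 + 9}}} = \frac{1}{- \frac{1}{34241112} + \frac{269659}{\frac{1}{353}}} = \frac{1}{- \frac{1}{34241112} + 269659 \frac{1}{\frac{1}{353}}} = \frac{1}{- \frac{1}{34241112} + 269659 \cdot 353} = \frac{1}{- \frac{1}{34241112} + 95189627} = \frac{1}{\frac{3259398679345223}{34241112}} = \frac{34241112}{3259398679345223}$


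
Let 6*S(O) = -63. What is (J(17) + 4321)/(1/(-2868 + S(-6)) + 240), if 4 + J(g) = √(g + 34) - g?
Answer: 12377550/690839 + 5757*√51/1381678 ≈ 17.946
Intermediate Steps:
S(O) = -21/2 (S(O) = (⅙)*(-63) = -21/2)
J(g) = -4 + √(34 + g) - g (J(g) = -4 + (√(g + 34) - g) = -4 + (√(34 + g) - g) = -4 + √(34 + g) - g)
(J(17) + 4321)/(1/(-2868 + S(-6)) + 240) = ((-4 + √(34 + 17) - 1*17) + 4321)/(1/(-2868 - 21/2) + 240) = ((-4 + √51 - 17) + 4321)/(1/(-5757/2) + 240) = ((-21 + √51) + 4321)/(-2/5757 + 240) = (4300 + √51)/(1381678/5757) = (4300 + √51)*(5757/1381678) = 12377550/690839 + 5757*√51/1381678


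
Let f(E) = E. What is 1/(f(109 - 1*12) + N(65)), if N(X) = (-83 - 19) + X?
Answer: 1/60 ≈ 0.016667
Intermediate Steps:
N(X) = -102 + X
1/(f(109 - 1*12) + N(65)) = 1/((109 - 1*12) + (-102 + 65)) = 1/((109 - 12) - 37) = 1/(97 - 37) = 1/60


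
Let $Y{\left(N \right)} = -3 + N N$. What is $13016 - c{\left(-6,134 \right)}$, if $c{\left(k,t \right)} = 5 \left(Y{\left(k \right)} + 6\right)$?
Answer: $12821$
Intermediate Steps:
$Y{\left(N \right)} = -3 + N^{2}$
$c{\left(k,t \right)} = 15 + 5 k^{2}$ ($c{\left(k,t \right)} = 5 \left(\left(-3 + k^{2}\right) + 6\right) = 5 \left(3 + k^{2}\right) = 15 + 5 k^{2}$)
$13016 - c{\left(-6,134 \right)} = 13016 - \left(15 + 5 \left(-6\right)^{2}\right) = 13016 - \left(15 + 5 \cdot 36\right) = 13016 - \left(15 + 180\right) = 13016 - 195 = 12821$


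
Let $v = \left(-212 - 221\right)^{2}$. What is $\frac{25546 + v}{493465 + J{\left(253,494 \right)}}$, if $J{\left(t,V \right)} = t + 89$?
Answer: $\frac{213035}{493807} \approx 0.43141$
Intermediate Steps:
$J{\left(t,V \right)} = 89 + t$
$v = 187489$ ($v = \left(-433\right)^{2} = 187489$)
$\frac{25546 + v}{493465 + J{\left(253,494 \right)}} = \frac{25546 + 187489}{493465 + \left(89 + 253\right)} = \frac{213035}{493465 + 342} = \frac{213035}{493807}$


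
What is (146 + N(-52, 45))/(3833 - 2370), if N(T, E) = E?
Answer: 191/1463 ≈ 0.13055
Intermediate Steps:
(146 + N(-52, 45))/(3833 - 2370) = (146 + 45)/(3833 - 2370) = 191/1463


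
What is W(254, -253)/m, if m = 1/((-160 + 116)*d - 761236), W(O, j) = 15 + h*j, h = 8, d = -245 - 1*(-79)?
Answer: 1514649388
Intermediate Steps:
d = -166 (d = -245 + 79 = -166)
W(O, j) = 15 + 8*j
m = -1/753932 (m = 1/((-160 + 116)*(-166) - 761236) = 1/(-44*(-166) - 761236) = 1/(7304 - 761236) = 1/(-753932) = -1/753932 ≈ -1.3264e-6)
W(254, -253)/m = (15 + 8*(-253))/(-1/753932) = (15 - 2024)*(-753932) = -2009*(-753932) = 1514649388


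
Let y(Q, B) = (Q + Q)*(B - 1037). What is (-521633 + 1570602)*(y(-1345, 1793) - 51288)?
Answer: -2187024839232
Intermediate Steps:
y(Q, B) = 2*Q*(-1037 + B) (y(Q, B) = (2*Q)*(-1037 + B) = 2*Q*(-1037 + B))
(-521633 + 1570602)*(y(-1345, 1793) - 51288) = (-521633 + 1570602)*(2*(-1345)*(-1037 + 1793) - 51288) = 1048969*(2*(-1345)*756 - 51288) = 1048969*(-2033640 - 51288) = 1048969*(-2084928) = -2187024839232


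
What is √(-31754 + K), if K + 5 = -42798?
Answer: I*√74557 ≈ 273.05*I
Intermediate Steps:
K = -42803 (K = -5 - 42798 = -42803)
√(-31754 + K) = √(-31754 - 42803) = √(-74557) = I*√74557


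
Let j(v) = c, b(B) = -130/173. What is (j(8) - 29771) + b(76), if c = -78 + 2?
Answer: -5163661/173 ≈ -29848.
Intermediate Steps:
c = -76
b(B) = -130/173 (b(B) = -130*1/173 = -130/173)
j(v) = -76
(j(8) - 29771) + b(76) = (-76 - 29771) - 130/173 = -29847 - 130/173 = -5163661/173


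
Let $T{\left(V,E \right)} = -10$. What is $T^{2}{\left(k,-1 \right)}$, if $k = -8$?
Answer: $100$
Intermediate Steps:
$T^{2}{\left(k,-1 \right)} = \left(-10\right)^{2} = 100$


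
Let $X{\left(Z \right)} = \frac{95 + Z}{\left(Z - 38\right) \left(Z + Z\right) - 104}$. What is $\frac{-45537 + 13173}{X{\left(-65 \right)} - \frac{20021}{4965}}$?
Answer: $\frac{266861367045}{33231257} \approx 8030.4$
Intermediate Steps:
$X{\left(Z \right)} = \frac{95 + Z}{-104 + 2 Z \left(-38 + Z\right)}$ ($X{\left(Z \right)} = \frac{95 + Z}{\left(-38 + Z\right) 2 Z - 104} = \frac{95 + Z}{2 Z \left(-38 + Z\right) - 104} = \frac{95 + Z}{-104 + 2 Z \left(-38 + Z\right)}$)
$\frac{-45537 + 13173}{X{\left(-65 \right)} - \frac{20021}{4965}} = \frac{-45537 + 13173}{\frac{95 - 65}{2 \left(-52 + \left(-65\right)^{2} - -2470\right)} - \frac{20021}{4965}} = - \frac{32364}{\frac{1}{2} \frac{1}{-52 + 4225 + 2470} \cdot 30 - \frac{20021}{4965}} = - \frac{32364}{\frac{1}{2} \cdot \frac{1}{6643} \cdot 30 - \frac{20021}{4965}} = - \frac{32364}{\frac{15}{6643} - \frac{20021}{4965}} = - \frac{32364}{- \frac{132925028}{32982495}} = \left(-32364\right) \left(- \frac{32982495}{132925028}\right) = \frac{266861367045}{33231257}$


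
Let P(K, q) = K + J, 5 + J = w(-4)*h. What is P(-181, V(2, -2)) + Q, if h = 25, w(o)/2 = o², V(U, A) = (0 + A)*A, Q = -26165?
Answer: -25551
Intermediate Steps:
V(U, A) = A² (V(U, A) = A*A = A²)
w(o) = 2*o²
J = 795 (J = -5 + (2*(-4)²)*25 = -5 + (2*16)*25 = -5 + 32*25 = -5 + 800 = 795)
P(K, q) = 795 + K (P(K, q) = K + 795 = 795 + K)
P(-181, V(2, -2)) + Q = (795 - 181) - 26165 = 614 - 26165 = -25551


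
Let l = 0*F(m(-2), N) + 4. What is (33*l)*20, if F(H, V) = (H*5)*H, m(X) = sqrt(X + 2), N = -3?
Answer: 2640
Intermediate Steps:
m(X) = sqrt(2 + X)
F(H, V) = 5*H**2 (F(H, V) = (5*H)*H = 5*H**2)
l = 4 (l = 0*(5*(sqrt(2 - 2))**2) + 4 = 0*(5*(sqrt(0))**2) + 4 = 0*(5*0**2) + 4 = 0*(5*0) + 4 = 0*0 + 4 = 0 + 4 = 4)
(33*l)*20 = (33*4)*20 = 132*20 = 2640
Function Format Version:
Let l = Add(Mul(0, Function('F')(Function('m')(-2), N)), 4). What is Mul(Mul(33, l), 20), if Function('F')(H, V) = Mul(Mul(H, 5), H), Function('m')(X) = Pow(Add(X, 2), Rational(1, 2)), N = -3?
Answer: 2640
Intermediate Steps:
Function('m')(X) = Pow(Add(2, X), Rational(1, 2))
Function('F')(H, V) = Mul(5, Pow(H, 2)) (Function('F')(H, V) = Mul(Mul(5, H), H) = Mul(5, Pow(H, 2)))
l = 4 (l = Add(Mul(0, Mul(5, Pow(Pow(Add(2, -2), Rational(1, 2)), 2))), 4) = Add(Mul(0, Mul(5, Pow(Pow(0, Rational(1, 2)), 2))), 4) = Add(Mul(0, Mul(5, Pow(0, 2))), 4) = Add(Mul(0, Mul(5, 0)), 4) = Add(Mul(0, 0), 4) = Add(0, 4) = 4)
Mul(Mul(33, l), 20) = Mul(Mul(33, 4), 20) = Mul(132, 20) = 2640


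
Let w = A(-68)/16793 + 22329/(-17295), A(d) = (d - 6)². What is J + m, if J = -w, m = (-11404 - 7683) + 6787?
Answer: -1190689812341/96811645 ≈ -12299.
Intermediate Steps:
A(d) = (-6 + d)²
w = -93421159/96811645 (w = (-6 - 68)²/16793 + 22329/(-17295) = (-74)²*(1/16793) + 22329*(-1/17295) = 5476*(1/16793) - 7443/5765 = 5476/16793 - 7443/5765 = -93421159/96811645 ≈ -0.96498)
m = -12300 (m = -19087 + 6787 = -12300)
J = 93421159/96811645 (J = -1*(-93421159/96811645) = 93421159/96811645 ≈ 0.96498)
J + m = 93421159/96811645 - 12300 = -1190689812341/96811645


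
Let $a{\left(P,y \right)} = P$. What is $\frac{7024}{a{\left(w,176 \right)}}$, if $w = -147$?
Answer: $- \frac{7024}{147} \approx -47.782$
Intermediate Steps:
$\frac{7024}{a{\left(w,176 \right)}} = \frac{7024}{-147} = 7024 \left(- \frac{1}{147}\right) = - \frac{7024}{147}$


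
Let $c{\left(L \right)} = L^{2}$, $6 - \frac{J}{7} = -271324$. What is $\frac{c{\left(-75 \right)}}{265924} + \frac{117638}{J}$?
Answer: $\frac{20983193131}{252536056220} \approx 0.08309$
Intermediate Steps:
$J = 1899310$ ($J = 42 - -1899268 = 42 + 1899268 = 1899310$)
$\frac{c{\left(-75 \right)}}{265924} + \frac{117638}{J} = \frac{\left(-75\right)^{2}}{265924} + \frac{117638}{1899310} = 5625 \cdot \frac{1}{265924} + 117638 \cdot \frac{1}{1899310} = \frac{5625}{265924} + \frac{58819}{949655} = \frac{20983193131}{252536056220}$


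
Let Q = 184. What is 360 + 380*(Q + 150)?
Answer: 127280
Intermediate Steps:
360 + 380*(Q + 150) = 360 + 380*(184 + 150) = 360 + 380*334 = 360 + 126920 = 127280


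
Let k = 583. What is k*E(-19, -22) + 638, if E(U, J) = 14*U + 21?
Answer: -142197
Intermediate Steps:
E(U, J) = 21 + 14*U
k*E(-19, -22) + 638 = 583*(21 + 14*(-19)) + 638 = 583*(21 - 266) + 638 = 583*(-245) + 638 = -142835 + 638 = -142197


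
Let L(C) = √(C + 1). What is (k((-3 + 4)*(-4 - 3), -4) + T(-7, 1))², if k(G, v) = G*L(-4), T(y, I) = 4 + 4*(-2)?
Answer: -131 + 56*I*√3 ≈ -131.0 + 96.995*I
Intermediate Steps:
L(C) = √(1 + C)
T(y, I) = -4 (T(y, I) = 4 - 8 = -4)
k(G, v) = I*G*√3 (k(G, v) = G*√(1 - 4) = G*√(-3) = G*(I*√3) = I*G*√3)
(k((-3 + 4)*(-4 - 3), -4) + T(-7, 1))² = (I*((-3 + 4)*(-4 - 3))*√3 - 4)² = (I*(1*(-7))*√3 - 4)² = (I*(-7)*√3 - 4)² = (-7*I*√3 - 4)² = (-4 - 7*I*√3)²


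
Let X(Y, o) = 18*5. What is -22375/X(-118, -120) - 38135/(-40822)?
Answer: -45498005/183699 ≈ -247.68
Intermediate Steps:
X(Y, o) = 90
-22375/X(-118, -120) - 38135/(-40822) = -22375/90 - 38135/(-40822) = -22375*1/90 - 38135*(-1/40822) = -4475/18 + 38135/40822 = -45498005/183699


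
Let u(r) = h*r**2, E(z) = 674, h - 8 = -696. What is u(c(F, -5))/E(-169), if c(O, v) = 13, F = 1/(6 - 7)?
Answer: -58136/337 ≈ -172.51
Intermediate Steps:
F = -1 (F = 1/(-1) = -1)
h = -688 (h = 8 - 696 = -688)
u(r) = -688*r**2
u(c(F, -5))/E(-169) = -688*13**2/674 = -688*169*(1/674) = -116272*1/674 = -58136/337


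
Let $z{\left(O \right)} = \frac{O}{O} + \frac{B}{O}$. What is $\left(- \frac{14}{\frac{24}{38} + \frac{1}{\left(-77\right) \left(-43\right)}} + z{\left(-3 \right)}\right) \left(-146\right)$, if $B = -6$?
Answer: $\frac{111175058}{39751} \approx 2796.8$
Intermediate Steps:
$z{\left(O \right)} = 1 - \frac{6}{O}$ ($z{\left(O \right)} = \frac{O}{O} - \frac{6}{O} = 1 - \frac{6}{O}$)
$\left(- \frac{14}{\frac{24}{38} + \frac{1}{\left(-77\right) \left(-43\right)}} + z{\left(-3 \right)}\right) \left(-146\right) = \left(- \frac{14}{\frac{24}{38} + \frac{1}{\left(-77\right) \left(-43\right)}} + \frac{-6 - 3}{-3}\right) \left(-146\right) = \left(- \frac{14}{24 \cdot \frac{1}{38} - - \frac{1}{3311}} - -3\right) \left(-146\right) = \left(- \frac{14}{\frac{12}{19} + \frac{1}{3311}} + 3\right) \left(-146\right) = \left(- \frac{14}{\frac{39751}{62909}} + 3\right) \left(-146\right) = \left(\left(-14\right) \frac{62909}{39751} + 3\right) \left(-146\right) = \left(- \frac{880726}{39751} + 3\right) \left(-146\right) = \left(- \frac{761473}{39751}\right) \left(-146\right) = \frac{111175058}{39751}$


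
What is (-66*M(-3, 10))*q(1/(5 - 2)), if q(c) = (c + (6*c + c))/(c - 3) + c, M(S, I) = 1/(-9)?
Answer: -44/9 ≈ -4.8889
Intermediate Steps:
M(S, I) = -1/9
q(c) = c + 8*c/(-3 + c) (q(c) = (c + 7*c)/(-3 + c) + c = (8*c)/(-3 + c) + c = 8*c/(-3 + c) + c = c + 8*c/(-3 + c))
(-66*M(-3, 10))*q(1/(5 - 2)) = (-66*(-1/9))*((5 + 1/(5 - 2))/((5 - 2)*(-3 + 1/(5 - 2)))) = 22*((5 + 1/3)/(3*(-3 + 1/3)))/3 = 22*((1/3)*(16/3)/(-8/3))/3 = 22*((1/3)*(-3/8)*(16/3))/3 = (22/3)*(-2/3) = -44/9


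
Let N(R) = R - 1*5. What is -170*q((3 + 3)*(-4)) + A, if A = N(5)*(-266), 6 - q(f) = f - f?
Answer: -1020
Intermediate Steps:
N(R) = -5 + R (N(R) = R - 5 = -5 + R)
q(f) = 6 (q(f) = 6 - (f - f) = 6 - 1*0 = 6 + 0 = 6)
A = 0 (A = (-5 + 5)*(-266) = 0*(-266) = 0)
-170*q((3 + 3)*(-4)) + A = -170*6 + 0 = -1020 + 0 = -1020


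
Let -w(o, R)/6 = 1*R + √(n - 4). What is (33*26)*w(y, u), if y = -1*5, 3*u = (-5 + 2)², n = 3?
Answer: -15444 - 5148*I ≈ -15444.0 - 5148.0*I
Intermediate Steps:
u = 3 (u = (-5 + 2)²/3 = (⅓)*(-3)² = (⅓)*9 = 3)
y = -5
w(o, R) = -6*I - 6*R (w(o, R) = -6*(1*R + √(3 - 4)) = -6*(R + √(-1)) = -6*(R + I) = -6*(I + R) = -6*I - 6*R)
(33*26)*w(y, u) = (33*26)*(-6*I - 6*3) = 858*(-6*I - 18) = 858*(-18 - 6*I) = -15444 - 5148*I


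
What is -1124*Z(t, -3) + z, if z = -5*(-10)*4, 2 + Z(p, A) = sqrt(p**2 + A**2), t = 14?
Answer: 2448 - 1124*sqrt(205) ≈ -13645.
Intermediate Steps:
Z(p, A) = -2 + sqrt(A**2 + p**2) (Z(p, A) = -2 + sqrt(p**2 + A**2) = -2 + sqrt(A**2 + p**2))
z = 200 (z = 50*4 = 200)
-1124*Z(t, -3) + z = -1124*(-2 + sqrt((-3)**2 + 14**2)) + 200 = -1124*(-2 + sqrt(9 + 196)) + 200 = -1124*(-2 + sqrt(205)) + 200 = (2248 - 1124*sqrt(205)) + 200 = 2448 - 1124*sqrt(205)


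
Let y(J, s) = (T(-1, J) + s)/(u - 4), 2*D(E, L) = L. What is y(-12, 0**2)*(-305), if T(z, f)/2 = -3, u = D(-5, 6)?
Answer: -1830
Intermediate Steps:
D(E, L) = L/2
u = 3 (u = (1/2)*6 = 3)
T(z, f) = -6 (T(z, f) = 2*(-3) = -6)
y(J, s) = 6 - s (y(J, s) = (-6 + s)/(3 - 4) = (-6 + s)/(-1) = (-6 + s)*(-1) = 6 - s)
y(-12, 0**2)*(-305) = (6 - 1*0**2)*(-305) = (6 - 1*0)*(-305) = (6 + 0)*(-305) = 6*(-305) = -1830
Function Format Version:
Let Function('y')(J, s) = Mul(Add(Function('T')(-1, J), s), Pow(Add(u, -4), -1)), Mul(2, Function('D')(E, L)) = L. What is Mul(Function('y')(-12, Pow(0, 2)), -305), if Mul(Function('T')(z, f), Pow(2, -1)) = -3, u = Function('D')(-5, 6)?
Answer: -1830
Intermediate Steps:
Function('D')(E, L) = Mul(Rational(1, 2), L)
u = 3 (u = Mul(Rational(1, 2), 6) = 3)
Function('T')(z, f) = -6 (Function('T')(z, f) = Mul(2, -3) = -6)
Function('y')(J, s) = Add(6, Mul(-1, s)) (Function('y')(J, s) = Mul(Add(-6, s), Pow(Add(3, -4), -1)) = Mul(Add(-6, s), Pow(-1, -1)) = Mul(Add(-6, s), -1) = Add(6, Mul(-1, s)))
Mul(Function('y')(-12, Pow(0, 2)), -305) = Mul(Add(6, Mul(-1, Pow(0, 2))), -305) = Mul(Add(6, Mul(-1, 0)), -305) = Mul(Add(6, 0), -305) = Mul(6, -305) = -1830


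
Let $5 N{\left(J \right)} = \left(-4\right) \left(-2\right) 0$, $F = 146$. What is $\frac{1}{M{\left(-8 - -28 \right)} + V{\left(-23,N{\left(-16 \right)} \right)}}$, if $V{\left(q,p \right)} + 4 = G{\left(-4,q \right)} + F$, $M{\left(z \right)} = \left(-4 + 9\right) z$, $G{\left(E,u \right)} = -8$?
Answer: $\frac{1}{234} \approx 0.0042735$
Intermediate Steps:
$N{\left(J \right)} = 0$ ($N{\left(J \right)} = \frac{\left(-4\right) \left(-2\right) 0}{5} = \frac{8 \cdot 0}{5} = \frac{1}{5} \cdot 0 = 0$)
$M{\left(z \right)} = 5 z$
$V{\left(q,p \right)} = 134$ ($V{\left(q,p \right)} = -4 + \left(-8 + 146\right) = -4 + 138 = 134$)
$\frac{1}{M{\left(-8 - -28 \right)} + V{\left(-23,N{\left(-16 \right)} \right)}} = \frac{1}{5 \left(-8 - -28\right) + 134} = \frac{1}{5 \left(-8 + 28\right) + 134} = \frac{1}{5 \cdot 20 + 134} = \frac{1}{100 + 134} = \frac{1}{234}$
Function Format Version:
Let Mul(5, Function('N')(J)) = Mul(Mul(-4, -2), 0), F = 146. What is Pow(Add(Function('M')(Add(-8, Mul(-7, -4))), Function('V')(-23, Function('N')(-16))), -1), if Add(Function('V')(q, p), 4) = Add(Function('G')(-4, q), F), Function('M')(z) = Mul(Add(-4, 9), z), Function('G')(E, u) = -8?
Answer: Rational(1, 234) ≈ 0.0042735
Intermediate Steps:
Function('N')(J) = 0 (Function('N')(J) = Mul(Rational(1, 5), Mul(Mul(-4, -2), 0)) = Mul(Rational(1, 5), Mul(8, 0)) = Mul(Rational(1, 5), 0) = 0)
Function('M')(z) = Mul(5, z)
Function('V')(q, p) = 134 (Function('V')(q, p) = Add(-4, Add(-8, 146)) = Add(-4, 138) = 134)
Pow(Add(Function('M')(Add(-8, Mul(-7, -4))), Function('V')(-23, Function('N')(-16))), -1) = Pow(Add(Mul(5, Add(-8, Mul(-7, -4))), 134), -1) = Pow(Add(Mul(5, Add(-8, 28)), 134), -1) = Pow(Add(Mul(5, 20), 134), -1) = Pow(Add(100, 134), -1) = Pow(234, -1) = Rational(1, 234)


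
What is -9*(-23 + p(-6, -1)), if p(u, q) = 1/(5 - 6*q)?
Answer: 2268/11 ≈ 206.18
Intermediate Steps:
-9*(-23 + p(-6, -1)) = -9*(-23 - 1/(-5 + 6*(-1))) = -9*(-23 - 1/(-5 - 6)) = -9*(-23 - 1/(-11)) = -9*(-23 - 1*(-1/11)) = -9*(-23 + 1/11) = -9*(-252/11) = 2268/11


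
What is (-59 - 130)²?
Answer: 35721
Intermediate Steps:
(-59 - 130)² = (-189)² = 35721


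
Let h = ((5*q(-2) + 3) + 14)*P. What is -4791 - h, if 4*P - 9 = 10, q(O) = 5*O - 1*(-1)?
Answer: -4658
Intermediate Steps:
q(O) = 1 + 5*O (q(O) = 5*O + 1 = 1 + 5*O)
P = 19/4 (P = 9/4 + (¼)*10 = 9/4 + 5/2 = 19/4 ≈ 4.7500)
h = -133 (h = ((5*(1 + 5*(-2)) + 3) + 14)*(19/4) = ((5*(1 - 10) + 3) + 14)*(19/4) = ((5*(-9) + 3) + 14)*(19/4) = ((-45 + 3) + 14)*(19/4) = (-42 + 14)*(19/4) = -28*19/4 = -133)
-4791 - h = -4791 - 1*(-133) = -4791 + 133 = -4658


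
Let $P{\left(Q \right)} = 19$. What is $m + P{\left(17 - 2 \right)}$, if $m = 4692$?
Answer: $4711$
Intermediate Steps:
$m + P{\left(17 - 2 \right)} = 4692 + 19 = 4711$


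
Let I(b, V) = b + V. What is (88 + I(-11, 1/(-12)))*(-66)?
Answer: -10153/2 ≈ -5076.5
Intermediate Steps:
I(b, V) = V + b
(88 + I(-11, 1/(-12)))*(-66) = (88 + (1/(-12) - 11))*(-66) = (88 + (-1/12 - 11))*(-66) = (88 - 133/12)*(-66) = (923/12)*(-66) = -10153/2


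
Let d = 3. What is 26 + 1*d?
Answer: 29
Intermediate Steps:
26 + 1*d = 26 + 1*3 = 26 + 3 = 29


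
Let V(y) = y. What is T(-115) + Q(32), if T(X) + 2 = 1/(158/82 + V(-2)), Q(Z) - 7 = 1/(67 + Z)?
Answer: -857/99 ≈ -8.6566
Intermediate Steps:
Q(Z) = 7 + 1/(67 + Z)
T(X) = -47/3 (T(X) = -2 + 1/(158/82 - 2) = -2 + 1/(158*(1/82) - 2) = -2 + 1/(79/41 - 2) = -2 + 1/(-3/41) = -2 - 41/3 = -47/3)
T(-115) + Q(32) = -47/3 + (470 + 7*32)/(67 + 32) = -47/3 + (470 + 224)/99 = -47/3 + (1/99)*694 = -47/3 + 694/99 = -857/99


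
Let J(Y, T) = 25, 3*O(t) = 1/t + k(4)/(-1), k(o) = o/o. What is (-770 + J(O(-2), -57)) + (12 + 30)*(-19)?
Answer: -1543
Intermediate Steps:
k(o) = 1
O(t) = -1/3 + 1/(3*t) (O(t) = (1/t + 1/(-1))/3 = (1/t + 1*(-1))/3 = (1/t - 1)/3 = (-1 + 1/t)/3 = -1/3 + 1/(3*t))
(-770 + J(O(-2), -57)) + (12 + 30)*(-19) = (-770 + 25) + (12 + 30)*(-19) = -745 + 42*(-19) = -745 - 798 = -1543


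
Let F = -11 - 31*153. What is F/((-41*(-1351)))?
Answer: -4754/55391 ≈ -0.085826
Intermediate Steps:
F = -4754 (F = -11 - 4743 = -4754)
F/((-41*(-1351))) = -4754/((-41*(-1351))) = -4754/55391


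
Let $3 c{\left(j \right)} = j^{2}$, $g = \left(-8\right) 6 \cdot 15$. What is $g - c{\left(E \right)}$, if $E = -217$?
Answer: $- \frac{49249}{3} \approx -16416.0$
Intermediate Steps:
$g = -720$ ($g = \left(-48\right) 15 = -720$)
$c{\left(j \right)} = \frac{j^{2}}{3}$
$g - c{\left(E \right)} = -720 - \frac{\left(-217\right)^{2}}{3} = -720 - \frac{1}{3} \cdot 47089 = -720 - \frac{47089}{3} = - \frac{49249}{3}$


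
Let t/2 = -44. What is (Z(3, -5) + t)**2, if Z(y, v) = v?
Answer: 8649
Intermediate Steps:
t = -88 (t = 2*(-44) = -88)
(Z(3, -5) + t)**2 = (-5 - 88)**2 = (-93)**2 = 8649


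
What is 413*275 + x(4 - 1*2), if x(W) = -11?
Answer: 113564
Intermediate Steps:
413*275 + x(4 - 1*2) = 413*275 - 11 = 113575 - 11 = 113564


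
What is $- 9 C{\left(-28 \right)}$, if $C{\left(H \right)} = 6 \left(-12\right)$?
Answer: $648$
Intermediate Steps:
$C{\left(H \right)} = -72$
$- 9 C{\left(-28 \right)} = \left(-9\right) \left(-72\right) = 648$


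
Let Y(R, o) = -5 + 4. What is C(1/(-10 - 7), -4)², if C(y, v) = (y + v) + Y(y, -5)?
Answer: 7396/289 ≈ 25.592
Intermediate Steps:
Y(R, o) = -1
C(y, v) = -1 + v + y (C(y, v) = (y + v) - 1 = (v + y) - 1 = -1 + v + y)
C(1/(-10 - 7), -4)² = (-1 - 4 + 1/(-10 - 7))² = (-1 - 4 + 1/(-17))² = (-1 - 4 - 1/17)² = (-86/17)² = 7396/289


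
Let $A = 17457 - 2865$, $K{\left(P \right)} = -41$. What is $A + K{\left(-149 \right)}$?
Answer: $14551$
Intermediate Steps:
$A = 14592$
$A + K{\left(-149 \right)} = 14592 - 41 = 14551$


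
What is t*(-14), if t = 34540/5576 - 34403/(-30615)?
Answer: -2186228149/21338655 ≈ -102.45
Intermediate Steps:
t = 312318307/42677310 (t = 34540*(1/5576) - 34403*(-1/30615) = 8635/1394 + 34403/30615 = 312318307/42677310 ≈ 7.3181)
t*(-14) = (312318307/42677310)*(-14) = -2186228149/21338655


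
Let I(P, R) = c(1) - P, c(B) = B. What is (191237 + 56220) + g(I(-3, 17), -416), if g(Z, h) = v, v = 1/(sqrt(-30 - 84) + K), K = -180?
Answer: 1340969453/5419 - I*sqrt(114)/32514 ≈ 2.4746e+5 - 0.00032838*I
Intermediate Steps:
v = 1/(-180 + I*sqrt(114)) (v = 1/(sqrt(-30 - 84) - 180) = 1/(sqrt(-114) - 180) = 1/(I*sqrt(114) - 180) = 1/(-180 + I*sqrt(114)) ≈ -0.0055361 - 0.00032838*I)
I(P, R) = 1 - P
g(Z, h) = -30/5419 - I*sqrt(114)/32514
(191237 + 56220) + g(I(-3, 17), -416) = (191237 + 56220) + (-30/5419 - I*sqrt(114)/32514) = 247457 + (-30/5419 - I*sqrt(114)/32514) = 1340969453/5419 - I*sqrt(114)/32514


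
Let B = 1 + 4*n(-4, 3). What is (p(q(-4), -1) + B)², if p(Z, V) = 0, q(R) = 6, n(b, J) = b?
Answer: 225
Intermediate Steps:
B = -15 (B = 1 + 4*(-4) = 1 - 16 = -15)
(p(q(-4), -1) + B)² = (0 - 15)² = (-15)² = 225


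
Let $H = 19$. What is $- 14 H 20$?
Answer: $-5320$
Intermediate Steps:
$- 14 H 20 = \left(-14\right) 19 \cdot 20 = \left(-266\right) 20 = -5320$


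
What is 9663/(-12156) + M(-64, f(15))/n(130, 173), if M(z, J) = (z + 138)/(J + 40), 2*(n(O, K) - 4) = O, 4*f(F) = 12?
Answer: -9256859/12022284 ≈ -0.76997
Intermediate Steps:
f(F) = 3 (f(F) = (1/4)*12 = 3)
n(O, K) = 4 + O/2
M(z, J) = (138 + z)/(40 + J)
9663/(-12156) + M(-64, f(15))/n(130, 173) = 9663/(-12156) + ((138 - 64)/(40 + 3))/(4 + (1/2)*130) = 9663*(-1/12156) + (74/43)/(4 + 65) = -3221/4052 + ((1/43)*74)/69 = -3221/4052 + (74/43)*(1/69) = -3221/4052 + 74/2967 = -9256859/12022284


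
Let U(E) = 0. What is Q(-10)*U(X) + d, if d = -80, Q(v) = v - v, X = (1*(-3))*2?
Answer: -80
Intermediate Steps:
X = -6 (X = -3*2 = -6)
Q(v) = 0
Q(-10)*U(X) + d = 0*0 - 80 = 0 - 80 = -80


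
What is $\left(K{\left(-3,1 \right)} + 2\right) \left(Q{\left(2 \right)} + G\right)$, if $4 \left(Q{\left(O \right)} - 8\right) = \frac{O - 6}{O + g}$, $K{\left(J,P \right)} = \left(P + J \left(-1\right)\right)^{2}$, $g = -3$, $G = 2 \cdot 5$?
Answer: $342$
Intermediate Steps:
$G = 10$
$K{\left(J,P \right)} = \left(P - J\right)^{2}$
$Q{\left(O \right)} = 8 + \frac{-6 + O}{4 \left(-3 + O\right)}$ ($Q{\left(O \right)} = 8 + \frac{\left(O - 6\right) \frac{1}{O - 3}}{4} = 8 + \frac{\left(-6 + O\right) \frac{1}{-3 + O}}{4} = 8 + \frac{\frac{1}{-3 + O} \left(-6 + O\right)}{4} = 8 + \frac{-6 + O}{4 \left(-3 + O\right)}$)
$\left(K{\left(-3,1 \right)} + 2\right) \left(Q{\left(2 \right)} + G\right) = \left(\left(-3 - 1\right)^{2} + 2\right) \left(\frac{3 \left(-34 + 11 \cdot 2\right)}{4 \left(-3 + 2\right)} + 10\right) = \left(\left(-3 - 1\right)^{2} + 2\right) \left(\frac{3 \left(-34 + 22\right)}{4 \left(-1\right)} + 10\right) = \left(\left(-4\right)^{2} + 2\right) \left(\frac{3}{4} \left(-1\right) \left(-12\right) + 10\right) = \left(16 + 2\right) \left(9 + 10\right) = 18 \cdot 19 = 342$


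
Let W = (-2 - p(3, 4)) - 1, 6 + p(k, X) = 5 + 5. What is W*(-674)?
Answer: 4718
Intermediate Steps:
p(k, X) = 4 (p(k, X) = -6 + (5 + 5) = -6 + 10 = 4)
W = -7 (W = (-2 - 1*4) - 1 = (-2 - 4) - 1 = -6 - 1 = -7)
W*(-674) = -7*(-674) = 4718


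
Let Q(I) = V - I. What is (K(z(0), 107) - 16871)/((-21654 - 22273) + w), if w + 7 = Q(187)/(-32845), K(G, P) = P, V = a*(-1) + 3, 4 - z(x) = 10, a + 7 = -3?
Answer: 137653395/360753014 ≈ 0.38157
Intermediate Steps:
a = -10 (a = -7 - 3 = -10)
z(x) = -6 (z(x) = 4 - 1*10 = 4 - 10 = -6)
V = 13 (V = -10*(-1) + 3 = 10 + 3 = 13)
Q(I) = 13 - I
w = -229741/32845 (w = -7 + (13 - 1*187)/(-32845) = -7 + (13 - 187)*(-1/32845) = -7 - 174*(-1/32845) = -7 + 174/32845 = -229741/32845 ≈ -6.9947)
(K(z(0), 107) - 16871)/((-21654 - 22273) + w) = (107 - 16871)/((-21654 - 22273) - 229741/32845) = -16764/(-43927 - 229741/32845) = -16764/(-1443012056/32845) = -16764*(-32845/1443012056) = 137653395/360753014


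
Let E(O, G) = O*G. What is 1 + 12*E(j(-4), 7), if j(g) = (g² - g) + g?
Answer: 1345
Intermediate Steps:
j(g) = g²
E(O, G) = G*O
1 + 12*E(j(-4), 7) = 1 + 12*(7*(-4)²) = 1 + 12*(7*16) = 1 + 12*112 = 1 + 1344 = 1345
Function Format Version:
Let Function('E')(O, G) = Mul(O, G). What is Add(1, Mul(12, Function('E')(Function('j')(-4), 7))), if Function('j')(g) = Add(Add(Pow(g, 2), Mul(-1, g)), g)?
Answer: 1345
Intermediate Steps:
Function('j')(g) = Pow(g, 2)
Function('E')(O, G) = Mul(G, O)
Add(1, Mul(12, Function('E')(Function('j')(-4), 7))) = Add(1, Mul(12, Mul(7, Pow(-4, 2)))) = Add(1, Mul(12, Mul(7, 16))) = Add(1, Mul(12, 112)) = Add(1, 1344) = 1345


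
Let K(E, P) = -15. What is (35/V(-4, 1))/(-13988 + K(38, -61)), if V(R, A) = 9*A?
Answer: -35/126027 ≈ -0.00027772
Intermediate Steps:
(35/V(-4, 1))/(-13988 + K(38, -61)) = (35/((9*1)))/(-13988 - 15) = (35/9)/(-14003) = -35/(14003*9) = -1/14003*35/9 = -35/126027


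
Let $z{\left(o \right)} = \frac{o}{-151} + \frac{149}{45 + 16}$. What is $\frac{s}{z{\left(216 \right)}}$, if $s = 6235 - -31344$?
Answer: $\frac{346140169}{9323} \approx 37128.0$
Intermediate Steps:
$s = 37579$ ($s = 6235 + 31344 = 37579$)
$z{\left(o \right)} = \frac{149}{61} - \frac{o}{151}$ ($z{\left(o \right)} = o \left(- \frac{1}{151}\right) + \frac{149}{61} = - \frac{o}{151} + 149 \cdot \frac{1}{61} = - \frac{o}{151} + \frac{149}{61} = \frac{149}{61} - \frac{o}{151}$)
$\frac{s}{z{\left(216 \right)}} = \frac{37579}{\frac{149}{61} - \frac{216}{151}} = \frac{37579}{\frac{9323}{9211}} = 37579 \cdot \frac{9211}{9323} = \frac{346140169}{9323}$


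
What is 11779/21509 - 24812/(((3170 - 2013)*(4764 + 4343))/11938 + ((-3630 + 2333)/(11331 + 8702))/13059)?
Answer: -1634276914876979799895/59290460786527236103 ≈ -27.564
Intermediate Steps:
11779/21509 - 24812/(((3170 - 2013)*(4764 + 4343))/11938 + ((-3630 + 2333)/(11331 + 8702))/13059) = 11779*(1/21509) - 24812/((1157*9107)*(1/11938) - 1297/20033*(1/13059)) = 11779/21509 - 24812/(10536799*(1/11938) - 1297*1/20033*(1/13059)) = 11779/21509 - 24812/(10536799/11938 - 1297/20033*1/13059) = 11779/21509 - 24812/(10536799/11938 - 1297/261610947) = 11779/21509 - 24812/2756541949255067/3123111485286 = 11779/21509 - 24812*3123111485286/2756541949255067 = 11779/21509 - 77490642172916232/2756541949255067 = -1634276914876979799895/59290460786527236103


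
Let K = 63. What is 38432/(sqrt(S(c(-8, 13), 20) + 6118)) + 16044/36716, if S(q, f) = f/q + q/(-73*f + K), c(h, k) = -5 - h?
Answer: 4011/9179 + 38432*sqrt(107576553579)/25668469 ≈ 491.52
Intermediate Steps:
S(q, f) = f/q + q/(63 - 73*f) (S(q, f) = f/q + q/(-73*f + 63) = f/q + q/(63 - 73*f))
38432/(sqrt(S(c(-8, 13), 20) + 6118)) + 16044/36716 = 38432/(sqrt((-(-5 - 1*(-8))**2 - 63*20 + 73*20**2)/((-5 - 1*(-8))*(-63 + 73*20)) + 6118)) + 16044/36716 = 38432/(sqrt((-(-5 + 8)**2 - 1260 + 73*400)/((-5 + 8)*(-63 + 1460)) + 6118)) + 16044*(1/36716) = 38432/(sqrt((-1*3**2 - 1260 + 29200)/(3*1397) + 6118)) + 4011/9179 = 38432/(sqrt((1/3)*(1/1397)*(-1*9 - 1260 + 29200) + 6118)) + 4011/9179 = 38432/(sqrt((1/3)*(1/1397)*(-9 - 1260 + 29200) + 6118)) + 4011/9179 = 38432/(sqrt((1/3)*(1/1397)*27931 + 6118)) + 4011/9179 = 38432/(sqrt(27931/4191 + 6118)) + 4011/9179 = 38432/(sqrt(25668469/4191)) + 4011/9179 = 38432/((sqrt(107576553579)/4191)) + 4011/9179 = 38432*(sqrt(107576553579)/25668469) + 4011/9179 = 38432*sqrt(107576553579)/25668469 + 4011/9179 = 4011/9179 + 38432*sqrt(107576553579)/25668469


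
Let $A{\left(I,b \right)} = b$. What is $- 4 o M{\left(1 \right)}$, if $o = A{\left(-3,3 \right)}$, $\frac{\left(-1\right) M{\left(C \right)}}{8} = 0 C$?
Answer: $0$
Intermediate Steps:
$M{\left(C \right)} = 0$ ($M{\left(C \right)} = - 8 \cdot 0 C = \left(-8\right) 0 = 0$)
$o = 3$
$- 4 o M{\left(1 \right)} = \left(-4\right) 3 \cdot 0 = \left(-12\right) 0 = 0$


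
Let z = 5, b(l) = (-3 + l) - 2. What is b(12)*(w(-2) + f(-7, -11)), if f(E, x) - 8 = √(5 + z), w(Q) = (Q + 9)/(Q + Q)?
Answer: 175/4 + 7*√10 ≈ 65.886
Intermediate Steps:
b(l) = -5 + l
w(Q) = (9 + Q)/(2*Q) (w(Q) = (9 + Q)/((2*Q)) = (9 + Q)*(1/(2*Q)) = (9 + Q)/(2*Q))
f(E, x) = 8 + √10 (f(E, x) = 8 + √(5 + 5) = 8 + √10)
b(12)*(w(-2) + f(-7, -11)) = (-5 + 12)*((½)*(9 - 2)/(-2) + (8 + √10)) = 7*((½)*(-½)*7 + (8 + √10)) = 7*(-7/4 + (8 + √10)) = 7*(25/4 + √10) = 175/4 + 7*√10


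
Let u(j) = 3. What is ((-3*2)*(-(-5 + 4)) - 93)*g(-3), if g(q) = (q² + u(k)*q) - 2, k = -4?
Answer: 198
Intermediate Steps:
g(q) = -2 + q² + 3*q (g(q) = (q² + 3*q) - 2 = -2 + q² + 3*q)
((-3*2)*(-(-5 + 4)) - 93)*g(-3) = ((-3*2)*(-(-5 + 4)) - 93)*(-2 + (-3)² + 3*(-3)) = (-(-6)*(-1) - 93)*(-2 + 9 - 9) = (-6*1 - 93)*(-2) = (-6 - 93)*(-2) = -99*(-2) = 198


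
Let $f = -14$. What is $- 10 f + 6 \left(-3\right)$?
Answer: $122$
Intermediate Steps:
$- 10 f + 6 \left(-3\right) = \left(-10\right) \left(-14\right) + 6 \left(-3\right) = 140 - 18 = 122$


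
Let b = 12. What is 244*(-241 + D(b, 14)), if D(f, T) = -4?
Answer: -59780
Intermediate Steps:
244*(-241 + D(b, 14)) = 244*(-241 - 4) = 244*(-245) = -59780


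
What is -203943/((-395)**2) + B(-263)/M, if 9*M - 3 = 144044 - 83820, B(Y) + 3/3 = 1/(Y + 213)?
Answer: -24568614741/18793835350 ≈ -1.3073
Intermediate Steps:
B(Y) = -1 + 1/(213 + Y) (B(Y) = -1 + 1/(Y + 213) = -1 + 1/(213 + Y))
M = 60227/9 (M = 1/3 + (144044 - 83820)/9 = 1/3 + (1/9)*60224 = 1/3 + 60224/9 = 60227/9 ≈ 6691.9)
-203943/((-395)**2) + B(-263)/M = -203943/((-395)**2) + ((-212 - 1*(-263))/(213 - 263))/(60227/9) = -203943/156025 + ((-212 + 263)/(-50))*(9/60227) = -203943*1/156025 - 1/50*51*(9/60227) = -203943/156025 - 51/50*9/60227 = -203943/156025 - 459/3011350 = -24568614741/18793835350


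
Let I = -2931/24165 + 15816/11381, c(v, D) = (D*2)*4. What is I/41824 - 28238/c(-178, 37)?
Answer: -13533662528354329/141864345275040 ≈ -95.399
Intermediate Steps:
c(v, D) = 8*D (c(v, D) = (2*D)*4 = 8*D)
I = 116278643/91673955 (I = -2931*1/24165 + 15816*(1/11381) = -977/8055 + 15816/11381 = 116278643/91673955 ≈ 1.2684)
I/41824 - 28238/c(-178, 37) = (116278643/91673955)/41824 - 28238/(8*37) = (116278643/91673955)*(1/41824) - 28238/296 = 116278643/3834171493920 - 28238*1/296 = 116278643/3834171493920 - 14119/148 = -13533662528354329/141864345275040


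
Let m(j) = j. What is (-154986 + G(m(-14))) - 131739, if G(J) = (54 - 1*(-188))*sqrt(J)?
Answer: -286725 + 242*I*sqrt(14) ≈ -2.8673e+5 + 905.48*I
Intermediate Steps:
G(J) = 242*sqrt(J) (G(J) = (54 + 188)*sqrt(J) = 242*sqrt(J))
(-154986 + G(m(-14))) - 131739 = (-154986 + 242*sqrt(-14)) - 131739 = (-154986 + 242*(I*sqrt(14))) - 131739 = (-154986 + 242*I*sqrt(14)) - 131739 = -286725 + 242*I*sqrt(14)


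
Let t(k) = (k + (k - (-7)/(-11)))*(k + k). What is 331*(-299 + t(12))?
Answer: 952949/11 ≈ 86632.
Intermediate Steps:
t(k) = 2*k*(-7/11 + 2*k) (t(k) = (k + (k - (-7)*(-1)/11))*(2*k) = (k + (k - 1*7/11))*(2*k) = (k + (k - 7/11))*(2*k) = (k + (-7/11 + k))*(2*k) = (-7/11 + 2*k)*(2*k) = 2*k*(-7/11 + 2*k))
331*(-299 + t(12)) = 331*(-299 + (2/11)*12*(-7 + 22*12)) = 331*(-299 + (2/11)*12*(-7 + 264)) = 331*(-299 + (2/11)*12*257) = 331*(-299 + 6168/11) = 331*(2879/11) = 952949/11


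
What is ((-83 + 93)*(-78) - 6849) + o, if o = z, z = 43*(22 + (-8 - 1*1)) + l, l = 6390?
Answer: -680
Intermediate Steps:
z = 6949 (z = 43*(22 + (-8 - 1*1)) + 6390 = 43*(22 + (-8 - 1)) + 6390 = 43*(22 - 9) + 6390 = 43*13 + 6390 = 559 + 6390 = 6949)
o = 6949
((-83 + 93)*(-78) - 6849) + o = ((-83 + 93)*(-78) - 6849) + 6949 = (10*(-78) - 6849) + 6949 = (-780 - 6849) + 6949 = -7629 + 6949 = -680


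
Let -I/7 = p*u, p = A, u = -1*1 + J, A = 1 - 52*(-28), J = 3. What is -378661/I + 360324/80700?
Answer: 3158985971/137176550 ≈ 23.029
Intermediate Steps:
A = 1457 (A = 1 + 1456 = 1457)
u = 2 (u = -1*1 + 3 = -1 + 3 = 2)
p = 1457
I = -20398 (I = -10199*2 = -7*2914 = -20398)
-378661/I + 360324/80700 = -378661/(-20398) + 360324/80700 = -378661*(-1/20398) + 360324*(1/80700) = 378661/20398 + 30027/6725 = 3158985971/137176550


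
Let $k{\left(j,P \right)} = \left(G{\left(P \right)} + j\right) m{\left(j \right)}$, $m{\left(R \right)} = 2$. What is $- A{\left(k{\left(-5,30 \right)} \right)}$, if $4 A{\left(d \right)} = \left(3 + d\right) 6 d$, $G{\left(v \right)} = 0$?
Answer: $-105$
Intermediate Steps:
$k{\left(j,P \right)} = 2 j$ ($k{\left(j,P \right)} = \left(0 + j\right) 2 = j 2 = 2 j$)
$A{\left(d \right)} = \frac{3 d \left(3 + d\right)}{2}$ ($A{\left(d \right)} = \frac{\left(3 + d\right) 6 d}{4} = \frac{6 d \left(3 + d\right)}{4} = \frac{3 d \left(3 + d\right)}{2}$)
$- A{\left(k{\left(-5,30 \right)} \right)} = - \frac{3 \cdot 2 \left(-5\right) \left(3 + 2 \left(-5\right)\right)}{2} = - \frac{3 \left(-10\right) \left(3 - 10\right)}{2} = - \frac{3 \left(-10\right) \left(-7\right)}{2} = \left(-1\right) 105 = -105$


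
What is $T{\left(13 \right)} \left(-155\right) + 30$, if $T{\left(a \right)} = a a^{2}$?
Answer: $-340505$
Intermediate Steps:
$T{\left(a \right)} = a^{3}$
$T{\left(13 \right)} \left(-155\right) + 30 = 13^{3} \left(-155\right) + 30 = 2197 \left(-155\right) + 30 = -340535 + 30 = -340505$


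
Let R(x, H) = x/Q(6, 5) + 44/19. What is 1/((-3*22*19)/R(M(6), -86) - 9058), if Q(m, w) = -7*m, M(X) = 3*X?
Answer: -251/2440340 ≈ -0.00010285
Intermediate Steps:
R(x, H) = 44/19 - x/42 (R(x, H) = x/((-7*6)) + 44/19 = x/(-42) + 44*(1/19) = x*(-1/42) + 44/19 = -x/42 + 44/19 = 44/19 - x/42)
1/((-3*22*19)/R(M(6), -86) - 9058) = 1/((-3*22*19)/(44/19 - 6/14) - 9058) = 1/((-66*19)/(44/19 - 1/42*18) - 9058) = 1/(-1254/(44/19 - 3/7) - 9058) = 1/(-1254/251/133 - 9058) = 1/(-1254*133/251 - 9058) = 1/(-166782/251 - 9058) = 1/(-2440340/251) = -251/2440340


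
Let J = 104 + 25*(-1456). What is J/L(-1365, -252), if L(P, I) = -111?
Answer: 36296/111 ≈ 326.99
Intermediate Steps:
J = -36296 (J = 104 - 36400 = -36296)
J/L(-1365, -252) = -36296/(-111) = -36296*(-1/111) = 36296/111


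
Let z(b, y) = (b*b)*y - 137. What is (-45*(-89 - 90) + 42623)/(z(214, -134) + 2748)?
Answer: -50678/6134053 ≈ -0.0082617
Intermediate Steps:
z(b, y) = -137 + y*b**2 (z(b, y) = b**2*y - 137 = y*b**2 - 137 = -137 + y*b**2)
(-45*(-89 - 90) + 42623)/(z(214, -134) + 2748) = (-45*(-89 - 90) + 42623)/((-137 - 134*214**2) + 2748) = (-45*(-179) + 42623)/((-137 - 134*45796) + 2748) = (8055 + 42623)/((-137 - 6136664) + 2748) = 50678/(-6136801 + 2748) = 50678/(-6134053) = 50678*(-1/6134053) = -50678/6134053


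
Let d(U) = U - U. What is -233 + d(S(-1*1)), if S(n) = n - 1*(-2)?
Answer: -233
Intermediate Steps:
S(n) = 2 + n (S(n) = n + 2 = 2 + n)
d(U) = 0
-233 + d(S(-1*1)) = -233 + 0 = -233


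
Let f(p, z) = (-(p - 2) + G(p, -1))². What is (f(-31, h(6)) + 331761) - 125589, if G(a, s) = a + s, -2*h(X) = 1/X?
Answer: 206173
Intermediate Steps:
h(X) = -1/(2*X)
f(p, z) = 1 (f(p, z) = (-(p - 2) + (p - 1))² = (-(-2 + p) + (-1 + p))² = ((2 - p) + (-1 + p))² = 1² = 1)
(f(-31, h(6)) + 331761) - 125589 = (1 + 331761) - 125589 = 331762 - 125589 = 206173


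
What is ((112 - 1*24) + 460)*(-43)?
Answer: -23564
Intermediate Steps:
((112 - 1*24) + 460)*(-43) = ((112 - 24) + 460)*(-43) = (88 + 460)*(-43) = 548*(-43) = -23564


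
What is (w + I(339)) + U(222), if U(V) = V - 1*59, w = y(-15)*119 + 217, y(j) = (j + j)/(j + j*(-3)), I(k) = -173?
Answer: 88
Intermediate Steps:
y(j) = -1 (y(j) = (2*j)/(j - 3*j) = (2*j)/((-2*j)) = (2*j)*(-1/(2*j)) = -1)
w = 98 (w = -1*119 + 217 = -119 + 217 = 98)
U(V) = -59 + V (U(V) = V - 59 = -59 + V)
(w + I(339)) + U(222) = (98 - 173) + (-59 + 222) = -75 + 163 = 88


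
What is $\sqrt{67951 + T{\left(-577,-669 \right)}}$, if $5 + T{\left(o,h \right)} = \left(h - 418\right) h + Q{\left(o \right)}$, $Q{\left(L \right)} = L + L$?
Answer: $\sqrt{793995} \approx 891.06$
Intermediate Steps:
$Q{\left(L \right)} = 2 L$
$T{\left(o,h \right)} = -5 + 2 o + h \left(-418 + h\right)$ ($T{\left(o,h \right)} = -5 + \left(\left(h - 418\right) h + 2 o\right) = -5 + \left(\left(-418 + h\right) h + 2 o\right) = -5 + \left(h \left(-418 + h\right) + 2 o\right) = -5 + \left(2 o + h \left(-418 + h\right)\right) = -5 + 2 o + h \left(-418 + h\right)$)
$\sqrt{67951 + T{\left(-577,-669 \right)}} = \sqrt{67951 + \left(-5 + \left(-669\right)^{2} - -279642 + 2 \left(-577\right)\right)} = \sqrt{67951 + \left(-5 + 447561 + 279642 - 1154\right)} = \sqrt{67951 + 726044} = \sqrt{793995}$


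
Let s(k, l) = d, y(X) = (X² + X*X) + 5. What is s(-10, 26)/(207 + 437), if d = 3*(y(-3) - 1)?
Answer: 33/322 ≈ 0.10248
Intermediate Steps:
y(X) = 5 + 2*X² (y(X) = (X² + X²) + 5 = 2*X² + 5 = 5 + 2*X²)
d = 66 (d = 3*((5 + 2*(-3)²) - 1) = 3*((5 + 2*9) - 1) = 3*((5 + 18) - 1) = 3*(23 - 1) = 3*22 = 66)
s(k, l) = 66
s(-10, 26)/(207 + 437) = 66/(207 + 437) = 66/644 = 66*(1/644) = 33/322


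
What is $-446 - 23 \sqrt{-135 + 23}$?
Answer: $-446 - 92 i \sqrt{7} \approx -446.0 - 243.41 i$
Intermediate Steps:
$-446 - 23 \sqrt{-135 + 23} = -446 - 23 \sqrt{-112} = -446 - 23 \cdot 4 i \sqrt{7} = -446 - 92 i \sqrt{7}$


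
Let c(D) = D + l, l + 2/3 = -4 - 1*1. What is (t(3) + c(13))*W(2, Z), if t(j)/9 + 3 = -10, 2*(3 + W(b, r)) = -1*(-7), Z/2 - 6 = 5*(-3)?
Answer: -329/6 ≈ -54.833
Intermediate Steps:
Z = -18 (Z = 12 + 2*(5*(-3)) = 12 + 2*(-15) = 12 - 30 = -18)
W(b, r) = 1/2 (W(b, r) = -3 + (-1*(-7))/2 = -3 + (1/2)*7 = -3 + 7/2 = 1/2)
t(j) = -117 (t(j) = -27 + 9*(-10) = -27 - 90 = -117)
l = -17/3 (l = -2/3 + (-4 - 1*1) = -2/3 + (-4 - 1) = -2/3 - 5 = -17/3 ≈ -5.6667)
c(D) = -17/3 + D (c(D) = D - 17/3 = -17/3 + D)
(t(3) + c(13))*W(2, Z) = (-117 + (-17/3 + 13))*(1/2) = (-117 + 22/3)*(1/2) = -329/3*1/2 = -329/6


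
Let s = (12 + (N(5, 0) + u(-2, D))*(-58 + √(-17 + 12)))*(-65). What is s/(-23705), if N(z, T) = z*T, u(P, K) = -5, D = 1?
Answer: 3926/4741 - 65*I*√5/4741 ≈ 0.8281 - 0.030657*I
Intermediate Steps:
N(z, T) = T*z
s = -19630 + 325*I*√5 (s = (12 + (0*5 - 5)*(-58 + √(-17 + 12)))*(-65) = (12 + (0 - 5)*(-58 + √(-5)))*(-65) = (12 - 5*(-58 + I*√5))*(-65) = (12 + (290 - 5*I*√5))*(-65) = (302 - 5*I*√5)*(-65) = -19630 + 325*I*√5 ≈ -19630.0 + 726.72*I)
s/(-23705) = (-19630 + 325*I*√5)/(-23705) = (-19630 + 325*I*√5)*(-1/23705) = 3926/4741 - 65*I*√5/4741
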